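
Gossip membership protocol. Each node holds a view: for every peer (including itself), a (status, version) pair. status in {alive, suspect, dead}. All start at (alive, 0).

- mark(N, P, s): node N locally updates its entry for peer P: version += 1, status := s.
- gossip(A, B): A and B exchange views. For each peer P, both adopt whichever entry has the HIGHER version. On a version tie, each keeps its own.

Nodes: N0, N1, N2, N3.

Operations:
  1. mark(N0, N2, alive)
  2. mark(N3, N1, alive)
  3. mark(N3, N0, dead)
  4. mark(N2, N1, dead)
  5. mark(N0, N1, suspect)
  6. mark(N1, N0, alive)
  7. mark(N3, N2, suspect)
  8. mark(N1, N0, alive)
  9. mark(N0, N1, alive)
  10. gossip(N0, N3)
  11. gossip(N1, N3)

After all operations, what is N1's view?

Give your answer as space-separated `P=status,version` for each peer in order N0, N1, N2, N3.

Answer: N0=alive,2 N1=alive,2 N2=suspect,1 N3=alive,0

Derivation:
Op 1: N0 marks N2=alive -> (alive,v1)
Op 2: N3 marks N1=alive -> (alive,v1)
Op 3: N3 marks N0=dead -> (dead,v1)
Op 4: N2 marks N1=dead -> (dead,v1)
Op 5: N0 marks N1=suspect -> (suspect,v1)
Op 6: N1 marks N0=alive -> (alive,v1)
Op 7: N3 marks N2=suspect -> (suspect,v1)
Op 8: N1 marks N0=alive -> (alive,v2)
Op 9: N0 marks N1=alive -> (alive,v2)
Op 10: gossip N0<->N3 -> N0.N0=(dead,v1) N0.N1=(alive,v2) N0.N2=(alive,v1) N0.N3=(alive,v0) | N3.N0=(dead,v1) N3.N1=(alive,v2) N3.N2=(suspect,v1) N3.N3=(alive,v0)
Op 11: gossip N1<->N3 -> N1.N0=(alive,v2) N1.N1=(alive,v2) N1.N2=(suspect,v1) N1.N3=(alive,v0) | N3.N0=(alive,v2) N3.N1=(alive,v2) N3.N2=(suspect,v1) N3.N3=(alive,v0)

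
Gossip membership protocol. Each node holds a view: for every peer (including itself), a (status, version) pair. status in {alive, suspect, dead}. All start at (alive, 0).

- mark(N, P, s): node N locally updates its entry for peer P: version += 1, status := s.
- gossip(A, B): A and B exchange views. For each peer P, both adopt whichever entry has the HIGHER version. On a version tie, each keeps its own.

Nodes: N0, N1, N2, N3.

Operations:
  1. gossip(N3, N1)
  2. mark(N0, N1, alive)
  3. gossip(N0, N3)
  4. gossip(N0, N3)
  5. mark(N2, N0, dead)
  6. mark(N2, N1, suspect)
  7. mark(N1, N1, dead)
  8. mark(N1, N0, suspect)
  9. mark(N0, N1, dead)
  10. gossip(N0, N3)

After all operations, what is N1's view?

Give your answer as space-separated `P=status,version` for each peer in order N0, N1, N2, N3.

Op 1: gossip N3<->N1 -> N3.N0=(alive,v0) N3.N1=(alive,v0) N3.N2=(alive,v0) N3.N3=(alive,v0) | N1.N0=(alive,v0) N1.N1=(alive,v0) N1.N2=(alive,v0) N1.N3=(alive,v0)
Op 2: N0 marks N1=alive -> (alive,v1)
Op 3: gossip N0<->N3 -> N0.N0=(alive,v0) N0.N1=(alive,v1) N0.N2=(alive,v0) N0.N3=(alive,v0) | N3.N0=(alive,v0) N3.N1=(alive,v1) N3.N2=(alive,v0) N3.N3=(alive,v0)
Op 4: gossip N0<->N3 -> N0.N0=(alive,v0) N0.N1=(alive,v1) N0.N2=(alive,v0) N0.N3=(alive,v0) | N3.N0=(alive,v0) N3.N1=(alive,v1) N3.N2=(alive,v0) N3.N3=(alive,v0)
Op 5: N2 marks N0=dead -> (dead,v1)
Op 6: N2 marks N1=suspect -> (suspect,v1)
Op 7: N1 marks N1=dead -> (dead,v1)
Op 8: N1 marks N0=suspect -> (suspect,v1)
Op 9: N0 marks N1=dead -> (dead,v2)
Op 10: gossip N0<->N3 -> N0.N0=(alive,v0) N0.N1=(dead,v2) N0.N2=(alive,v0) N0.N3=(alive,v0) | N3.N0=(alive,v0) N3.N1=(dead,v2) N3.N2=(alive,v0) N3.N3=(alive,v0)

Answer: N0=suspect,1 N1=dead,1 N2=alive,0 N3=alive,0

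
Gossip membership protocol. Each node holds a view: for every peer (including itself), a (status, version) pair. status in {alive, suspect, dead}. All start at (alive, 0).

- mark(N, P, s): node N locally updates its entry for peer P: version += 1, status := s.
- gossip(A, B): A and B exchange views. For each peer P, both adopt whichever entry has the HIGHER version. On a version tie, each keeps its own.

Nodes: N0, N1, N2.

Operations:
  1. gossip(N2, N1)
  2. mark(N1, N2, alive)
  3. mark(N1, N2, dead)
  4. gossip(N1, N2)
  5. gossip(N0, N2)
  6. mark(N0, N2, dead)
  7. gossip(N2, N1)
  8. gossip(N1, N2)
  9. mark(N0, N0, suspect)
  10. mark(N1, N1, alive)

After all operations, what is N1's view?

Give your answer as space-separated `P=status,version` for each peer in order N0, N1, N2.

Op 1: gossip N2<->N1 -> N2.N0=(alive,v0) N2.N1=(alive,v0) N2.N2=(alive,v0) | N1.N0=(alive,v0) N1.N1=(alive,v0) N1.N2=(alive,v0)
Op 2: N1 marks N2=alive -> (alive,v1)
Op 3: N1 marks N2=dead -> (dead,v2)
Op 4: gossip N1<->N2 -> N1.N0=(alive,v0) N1.N1=(alive,v0) N1.N2=(dead,v2) | N2.N0=(alive,v0) N2.N1=(alive,v0) N2.N2=(dead,v2)
Op 5: gossip N0<->N2 -> N0.N0=(alive,v0) N0.N1=(alive,v0) N0.N2=(dead,v2) | N2.N0=(alive,v0) N2.N1=(alive,v0) N2.N2=(dead,v2)
Op 6: N0 marks N2=dead -> (dead,v3)
Op 7: gossip N2<->N1 -> N2.N0=(alive,v0) N2.N1=(alive,v0) N2.N2=(dead,v2) | N1.N0=(alive,v0) N1.N1=(alive,v0) N1.N2=(dead,v2)
Op 8: gossip N1<->N2 -> N1.N0=(alive,v0) N1.N1=(alive,v0) N1.N2=(dead,v2) | N2.N0=(alive,v0) N2.N1=(alive,v0) N2.N2=(dead,v2)
Op 9: N0 marks N0=suspect -> (suspect,v1)
Op 10: N1 marks N1=alive -> (alive,v1)

Answer: N0=alive,0 N1=alive,1 N2=dead,2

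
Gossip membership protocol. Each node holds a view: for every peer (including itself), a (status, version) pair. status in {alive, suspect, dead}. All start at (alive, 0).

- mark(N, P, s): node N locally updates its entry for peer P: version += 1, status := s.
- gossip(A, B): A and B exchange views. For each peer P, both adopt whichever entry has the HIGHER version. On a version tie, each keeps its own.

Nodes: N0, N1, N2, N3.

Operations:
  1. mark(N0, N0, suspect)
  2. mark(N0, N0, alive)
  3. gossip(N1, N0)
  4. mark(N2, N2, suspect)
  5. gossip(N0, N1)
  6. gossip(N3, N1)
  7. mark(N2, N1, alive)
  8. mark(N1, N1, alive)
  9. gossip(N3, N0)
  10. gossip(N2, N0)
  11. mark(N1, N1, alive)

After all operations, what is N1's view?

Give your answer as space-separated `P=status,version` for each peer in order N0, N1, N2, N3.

Answer: N0=alive,2 N1=alive,2 N2=alive,0 N3=alive,0

Derivation:
Op 1: N0 marks N0=suspect -> (suspect,v1)
Op 2: N0 marks N0=alive -> (alive,v2)
Op 3: gossip N1<->N0 -> N1.N0=(alive,v2) N1.N1=(alive,v0) N1.N2=(alive,v0) N1.N3=(alive,v0) | N0.N0=(alive,v2) N0.N1=(alive,v0) N0.N2=(alive,v0) N0.N3=(alive,v0)
Op 4: N2 marks N2=suspect -> (suspect,v1)
Op 5: gossip N0<->N1 -> N0.N0=(alive,v2) N0.N1=(alive,v0) N0.N2=(alive,v0) N0.N3=(alive,v0) | N1.N0=(alive,v2) N1.N1=(alive,v0) N1.N2=(alive,v0) N1.N3=(alive,v0)
Op 6: gossip N3<->N1 -> N3.N0=(alive,v2) N3.N1=(alive,v0) N3.N2=(alive,v0) N3.N3=(alive,v0) | N1.N0=(alive,v2) N1.N1=(alive,v0) N1.N2=(alive,v0) N1.N3=(alive,v0)
Op 7: N2 marks N1=alive -> (alive,v1)
Op 8: N1 marks N1=alive -> (alive,v1)
Op 9: gossip N3<->N0 -> N3.N0=(alive,v2) N3.N1=(alive,v0) N3.N2=(alive,v0) N3.N3=(alive,v0) | N0.N0=(alive,v2) N0.N1=(alive,v0) N0.N2=(alive,v0) N0.N3=(alive,v0)
Op 10: gossip N2<->N0 -> N2.N0=(alive,v2) N2.N1=(alive,v1) N2.N2=(suspect,v1) N2.N3=(alive,v0) | N0.N0=(alive,v2) N0.N1=(alive,v1) N0.N2=(suspect,v1) N0.N3=(alive,v0)
Op 11: N1 marks N1=alive -> (alive,v2)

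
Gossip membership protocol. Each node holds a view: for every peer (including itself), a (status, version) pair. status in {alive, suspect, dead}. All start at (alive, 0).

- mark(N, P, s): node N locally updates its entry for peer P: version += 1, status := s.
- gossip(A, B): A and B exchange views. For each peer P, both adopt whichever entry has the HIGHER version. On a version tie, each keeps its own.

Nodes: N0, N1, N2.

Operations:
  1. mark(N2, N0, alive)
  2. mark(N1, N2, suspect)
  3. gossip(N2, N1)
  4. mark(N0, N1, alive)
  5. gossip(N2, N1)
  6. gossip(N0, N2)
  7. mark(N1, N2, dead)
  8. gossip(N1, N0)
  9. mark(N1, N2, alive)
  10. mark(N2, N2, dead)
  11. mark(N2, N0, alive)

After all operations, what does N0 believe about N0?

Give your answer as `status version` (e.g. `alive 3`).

Op 1: N2 marks N0=alive -> (alive,v1)
Op 2: N1 marks N2=suspect -> (suspect,v1)
Op 3: gossip N2<->N1 -> N2.N0=(alive,v1) N2.N1=(alive,v0) N2.N2=(suspect,v1) | N1.N0=(alive,v1) N1.N1=(alive,v0) N1.N2=(suspect,v1)
Op 4: N0 marks N1=alive -> (alive,v1)
Op 5: gossip N2<->N1 -> N2.N0=(alive,v1) N2.N1=(alive,v0) N2.N2=(suspect,v1) | N1.N0=(alive,v1) N1.N1=(alive,v0) N1.N2=(suspect,v1)
Op 6: gossip N0<->N2 -> N0.N0=(alive,v1) N0.N1=(alive,v1) N0.N2=(suspect,v1) | N2.N0=(alive,v1) N2.N1=(alive,v1) N2.N2=(suspect,v1)
Op 7: N1 marks N2=dead -> (dead,v2)
Op 8: gossip N1<->N0 -> N1.N0=(alive,v1) N1.N1=(alive,v1) N1.N2=(dead,v2) | N0.N0=(alive,v1) N0.N1=(alive,v1) N0.N2=(dead,v2)
Op 9: N1 marks N2=alive -> (alive,v3)
Op 10: N2 marks N2=dead -> (dead,v2)
Op 11: N2 marks N0=alive -> (alive,v2)

Answer: alive 1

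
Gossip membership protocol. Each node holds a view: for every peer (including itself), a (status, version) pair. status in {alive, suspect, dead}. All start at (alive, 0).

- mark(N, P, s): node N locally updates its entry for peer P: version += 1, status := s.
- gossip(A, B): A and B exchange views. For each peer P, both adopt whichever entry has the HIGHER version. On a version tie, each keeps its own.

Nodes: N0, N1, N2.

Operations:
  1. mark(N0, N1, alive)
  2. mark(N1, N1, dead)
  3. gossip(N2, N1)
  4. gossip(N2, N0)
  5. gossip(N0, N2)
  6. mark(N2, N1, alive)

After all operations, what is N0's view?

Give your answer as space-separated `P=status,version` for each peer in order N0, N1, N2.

Op 1: N0 marks N1=alive -> (alive,v1)
Op 2: N1 marks N1=dead -> (dead,v1)
Op 3: gossip N2<->N1 -> N2.N0=(alive,v0) N2.N1=(dead,v1) N2.N2=(alive,v0) | N1.N0=(alive,v0) N1.N1=(dead,v1) N1.N2=(alive,v0)
Op 4: gossip N2<->N0 -> N2.N0=(alive,v0) N2.N1=(dead,v1) N2.N2=(alive,v0) | N0.N0=(alive,v0) N0.N1=(alive,v1) N0.N2=(alive,v0)
Op 5: gossip N0<->N2 -> N0.N0=(alive,v0) N0.N1=(alive,v1) N0.N2=(alive,v0) | N2.N0=(alive,v0) N2.N1=(dead,v1) N2.N2=(alive,v0)
Op 6: N2 marks N1=alive -> (alive,v2)

Answer: N0=alive,0 N1=alive,1 N2=alive,0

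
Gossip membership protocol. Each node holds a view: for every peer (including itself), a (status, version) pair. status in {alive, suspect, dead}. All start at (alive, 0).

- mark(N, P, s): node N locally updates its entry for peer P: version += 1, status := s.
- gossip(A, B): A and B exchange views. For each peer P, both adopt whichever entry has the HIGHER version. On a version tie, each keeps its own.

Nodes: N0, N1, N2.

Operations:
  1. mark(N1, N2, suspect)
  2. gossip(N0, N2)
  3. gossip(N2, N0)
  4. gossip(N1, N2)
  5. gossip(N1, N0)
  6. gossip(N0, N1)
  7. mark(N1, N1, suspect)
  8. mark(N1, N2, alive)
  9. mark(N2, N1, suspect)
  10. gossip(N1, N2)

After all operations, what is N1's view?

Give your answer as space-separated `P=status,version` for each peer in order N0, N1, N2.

Answer: N0=alive,0 N1=suspect,1 N2=alive,2

Derivation:
Op 1: N1 marks N2=suspect -> (suspect,v1)
Op 2: gossip N0<->N2 -> N0.N0=(alive,v0) N0.N1=(alive,v0) N0.N2=(alive,v0) | N2.N0=(alive,v0) N2.N1=(alive,v0) N2.N2=(alive,v0)
Op 3: gossip N2<->N0 -> N2.N0=(alive,v0) N2.N1=(alive,v0) N2.N2=(alive,v0) | N0.N0=(alive,v0) N0.N1=(alive,v0) N0.N2=(alive,v0)
Op 4: gossip N1<->N2 -> N1.N0=(alive,v0) N1.N1=(alive,v0) N1.N2=(suspect,v1) | N2.N0=(alive,v0) N2.N1=(alive,v0) N2.N2=(suspect,v1)
Op 5: gossip N1<->N0 -> N1.N0=(alive,v0) N1.N1=(alive,v0) N1.N2=(suspect,v1) | N0.N0=(alive,v0) N0.N1=(alive,v0) N0.N2=(suspect,v1)
Op 6: gossip N0<->N1 -> N0.N0=(alive,v0) N0.N1=(alive,v0) N0.N2=(suspect,v1) | N1.N0=(alive,v0) N1.N1=(alive,v0) N1.N2=(suspect,v1)
Op 7: N1 marks N1=suspect -> (suspect,v1)
Op 8: N1 marks N2=alive -> (alive,v2)
Op 9: N2 marks N1=suspect -> (suspect,v1)
Op 10: gossip N1<->N2 -> N1.N0=(alive,v0) N1.N1=(suspect,v1) N1.N2=(alive,v2) | N2.N0=(alive,v0) N2.N1=(suspect,v1) N2.N2=(alive,v2)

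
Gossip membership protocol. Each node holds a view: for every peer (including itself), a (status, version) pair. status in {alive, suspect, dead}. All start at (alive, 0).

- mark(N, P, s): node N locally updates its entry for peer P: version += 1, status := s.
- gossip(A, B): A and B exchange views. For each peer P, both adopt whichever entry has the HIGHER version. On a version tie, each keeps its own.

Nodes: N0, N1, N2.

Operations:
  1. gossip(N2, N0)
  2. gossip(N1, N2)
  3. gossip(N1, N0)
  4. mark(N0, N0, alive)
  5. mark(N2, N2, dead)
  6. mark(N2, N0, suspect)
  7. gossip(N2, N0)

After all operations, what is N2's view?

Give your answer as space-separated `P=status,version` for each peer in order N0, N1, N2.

Answer: N0=suspect,1 N1=alive,0 N2=dead,1

Derivation:
Op 1: gossip N2<->N0 -> N2.N0=(alive,v0) N2.N1=(alive,v0) N2.N2=(alive,v0) | N0.N0=(alive,v0) N0.N1=(alive,v0) N0.N2=(alive,v0)
Op 2: gossip N1<->N2 -> N1.N0=(alive,v0) N1.N1=(alive,v0) N1.N2=(alive,v0) | N2.N0=(alive,v0) N2.N1=(alive,v0) N2.N2=(alive,v0)
Op 3: gossip N1<->N0 -> N1.N0=(alive,v0) N1.N1=(alive,v0) N1.N2=(alive,v0) | N0.N0=(alive,v0) N0.N1=(alive,v0) N0.N2=(alive,v0)
Op 4: N0 marks N0=alive -> (alive,v1)
Op 5: N2 marks N2=dead -> (dead,v1)
Op 6: N2 marks N0=suspect -> (suspect,v1)
Op 7: gossip N2<->N0 -> N2.N0=(suspect,v1) N2.N1=(alive,v0) N2.N2=(dead,v1) | N0.N0=(alive,v1) N0.N1=(alive,v0) N0.N2=(dead,v1)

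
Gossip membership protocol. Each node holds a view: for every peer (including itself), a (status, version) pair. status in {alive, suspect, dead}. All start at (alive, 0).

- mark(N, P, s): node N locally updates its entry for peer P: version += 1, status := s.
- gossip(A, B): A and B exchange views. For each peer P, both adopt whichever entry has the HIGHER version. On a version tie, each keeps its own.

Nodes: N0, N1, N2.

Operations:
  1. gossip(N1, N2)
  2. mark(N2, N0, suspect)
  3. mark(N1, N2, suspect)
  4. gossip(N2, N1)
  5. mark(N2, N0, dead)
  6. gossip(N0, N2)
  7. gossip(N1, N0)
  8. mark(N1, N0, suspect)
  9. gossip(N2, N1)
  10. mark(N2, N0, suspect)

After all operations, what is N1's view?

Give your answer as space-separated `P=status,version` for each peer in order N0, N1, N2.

Op 1: gossip N1<->N2 -> N1.N0=(alive,v0) N1.N1=(alive,v0) N1.N2=(alive,v0) | N2.N0=(alive,v0) N2.N1=(alive,v0) N2.N2=(alive,v0)
Op 2: N2 marks N0=suspect -> (suspect,v1)
Op 3: N1 marks N2=suspect -> (suspect,v1)
Op 4: gossip N2<->N1 -> N2.N0=(suspect,v1) N2.N1=(alive,v0) N2.N2=(suspect,v1) | N1.N0=(suspect,v1) N1.N1=(alive,v0) N1.N2=(suspect,v1)
Op 5: N2 marks N0=dead -> (dead,v2)
Op 6: gossip N0<->N2 -> N0.N0=(dead,v2) N0.N1=(alive,v0) N0.N2=(suspect,v1) | N2.N0=(dead,v2) N2.N1=(alive,v0) N2.N2=(suspect,v1)
Op 7: gossip N1<->N0 -> N1.N0=(dead,v2) N1.N1=(alive,v0) N1.N2=(suspect,v1) | N0.N0=(dead,v2) N0.N1=(alive,v0) N0.N2=(suspect,v1)
Op 8: N1 marks N0=suspect -> (suspect,v3)
Op 9: gossip N2<->N1 -> N2.N0=(suspect,v3) N2.N1=(alive,v0) N2.N2=(suspect,v1) | N1.N0=(suspect,v3) N1.N1=(alive,v0) N1.N2=(suspect,v1)
Op 10: N2 marks N0=suspect -> (suspect,v4)

Answer: N0=suspect,3 N1=alive,0 N2=suspect,1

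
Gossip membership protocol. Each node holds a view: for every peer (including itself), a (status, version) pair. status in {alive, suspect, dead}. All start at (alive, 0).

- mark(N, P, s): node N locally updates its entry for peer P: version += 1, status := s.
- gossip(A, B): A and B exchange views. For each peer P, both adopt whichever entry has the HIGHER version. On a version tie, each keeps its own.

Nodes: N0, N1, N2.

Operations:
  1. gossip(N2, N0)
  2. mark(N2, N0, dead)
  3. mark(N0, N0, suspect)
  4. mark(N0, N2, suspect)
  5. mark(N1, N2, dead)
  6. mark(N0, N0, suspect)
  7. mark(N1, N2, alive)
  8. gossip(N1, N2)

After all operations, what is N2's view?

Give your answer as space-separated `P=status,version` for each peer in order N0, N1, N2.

Op 1: gossip N2<->N0 -> N2.N0=(alive,v0) N2.N1=(alive,v0) N2.N2=(alive,v0) | N0.N0=(alive,v0) N0.N1=(alive,v0) N0.N2=(alive,v0)
Op 2: N2 marks N0=dead -> (dead,v1)
Op 3: N0 marks N0=suspect -> (suspect,v1)
Op 4: N0 marks N2=suspect -> (suspect,v1)
Op 5: N1 marks N2=dead -> (dead,v1)
Op 6: N0 marks N0=suspect -> (suspect,v2)
Op 7: N1 marks N2=alive -> (alive,v2)
Op 8: gossip N1<->N2 -> N1.N0=(dead,v1) N1.N1=(alive,v0) N1.N2=(alive,v2) | N2.N0=(dead,v1) N2.N1=(alive,v0) N2.N2=(alive,v2)

Answer: N0=dead,1 N1=alive,0 N2=alive,2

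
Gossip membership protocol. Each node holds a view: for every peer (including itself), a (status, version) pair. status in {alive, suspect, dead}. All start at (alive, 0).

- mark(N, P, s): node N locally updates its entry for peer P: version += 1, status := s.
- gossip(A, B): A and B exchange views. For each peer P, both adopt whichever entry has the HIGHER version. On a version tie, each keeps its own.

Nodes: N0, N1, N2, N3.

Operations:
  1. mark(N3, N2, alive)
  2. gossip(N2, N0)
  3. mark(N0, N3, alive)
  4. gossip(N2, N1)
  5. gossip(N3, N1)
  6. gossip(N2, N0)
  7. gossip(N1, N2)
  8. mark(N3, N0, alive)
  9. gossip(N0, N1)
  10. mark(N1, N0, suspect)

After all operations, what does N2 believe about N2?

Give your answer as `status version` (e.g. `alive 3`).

Op 1: N3 marks N2=alive -> (alive,v1)
Op 2: gossip N2<->N0 -> N2.N0=(alive,v0) N2.N1=(alive,v0) N2.N2=(alive,v0) N2.N3=(alive,v0) | N0.N0=(alive,v0) N0.N1=(alive,v0) N0.N2=(alive,v0) N0.N3=(alive,v0)
Op 3: N0 marks N3=alive -> (alive,v1)
Op 4: gossip N2<->N1 -> N2.N0=(alive,v0) N2.N1=(alive,v0) N2.N2=(alive,v0) N2.N3=(alive,v0) | N1.N0=(alive,v0) N1.N1=(alive,v0) N1.N2=(alive,v0) N1.N3=(alive,v0)
Op 5: gossip N3<->N1 -> N3.N0=(alive,v0) N3.N1=(alive,v0) N3.N2=(alive,v1) N3.N3=(alive,v0) | N1.N0=(alive,v0) N1.N1=(alive,v0) N1.N2=(alive,v1) N1.N3=(alive,v0)
Op 6: gossip N2<->N0 -> N2.N0=(alive,v0) N2.N1=(alive,v0) N2.N2=(alive,v0) N2.N3=(alive,v1) | N0.N0=(alive,v0) N0.N1=(alive,v0) N0.N2=(alive,v0) N0.N3=(alive,v1)
Op 7: gossip N1<->N2 -> N1.N0=(alive,v0) N1.N1=(alive,v0) N1.N2=(alive,v1) N1.N3=(alive,v1) | N2.N0=(alive,v0) N2.N1=(alive,v0) N2.N2=(alive,v1) N2.N3=(alive,v1)
Op 8: N3 marks N0=alive -> (alive,v1)
Op 9: gossip N0<->N1 -> N0.N0=(alive,v0) N0.N1=(alive,v0) N0.N2=(alive,v1) N0.N3=(alive,v1) | N1.N0=(alive,v0) N1.N1=(alive,v0) N1.N2=(alive,v1) N1.N3=(alive,v1)
Op 10: N1 marks N0=suspect -> (suspect,v1)

Answer: alive 1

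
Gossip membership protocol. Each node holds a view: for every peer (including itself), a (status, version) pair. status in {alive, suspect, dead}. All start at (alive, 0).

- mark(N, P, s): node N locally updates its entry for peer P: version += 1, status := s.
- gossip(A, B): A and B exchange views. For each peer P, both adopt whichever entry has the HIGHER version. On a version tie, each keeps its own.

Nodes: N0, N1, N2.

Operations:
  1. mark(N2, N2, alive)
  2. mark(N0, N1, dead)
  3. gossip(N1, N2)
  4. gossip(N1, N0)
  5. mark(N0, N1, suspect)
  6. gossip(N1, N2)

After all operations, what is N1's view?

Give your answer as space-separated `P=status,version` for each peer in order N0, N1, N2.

Answer: N0=alive,0 N1=dead,1 N2=alive,1

Derivation:
Op 1: N2 marks N2=alive -> (alive,v1)
Op 2: N0 marks N1=dead -> (dead,v1)
Op 3: gossip N1<->N2 -> N1.N0=(alive,v0) N1.N1=(alive,v0) N1.N2=(alive,v1) | N2.N0=(alive,v0) N2.N1=(alive,v0) N2.N2=(alive,v1)
Op 4: gossip N1<->N0 -> N1.N0=(alive,v0) N1.N1=(dead,v1) N1.N2=(alive,v1) | N0.N0=(alive,v0) N0.N1=(dead,v1) N0.N2=(alive,v1)
Op 5: N0 marks N1=suspect -> (suspect,v2)
Op 6: gossip N1<->N2 -> N1.N0=(alive,v0) N1.N1=(dead,v1) N1.N2=(alive,v1) | N2.N0=(alive,v0) N2.N1=(dead,v1) N2.N2=(alive,v1)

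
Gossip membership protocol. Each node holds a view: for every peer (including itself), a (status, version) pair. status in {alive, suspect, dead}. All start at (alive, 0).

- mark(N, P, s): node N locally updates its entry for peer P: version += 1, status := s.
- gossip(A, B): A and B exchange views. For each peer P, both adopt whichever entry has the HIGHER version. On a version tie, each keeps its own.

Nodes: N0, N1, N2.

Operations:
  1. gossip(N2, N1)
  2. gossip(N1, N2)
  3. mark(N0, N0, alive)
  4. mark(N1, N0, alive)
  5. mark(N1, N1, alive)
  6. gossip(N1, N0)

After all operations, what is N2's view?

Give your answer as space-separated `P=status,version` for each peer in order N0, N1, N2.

Answer: N0=alive,0 N1=alive,0 N2=alive,0

Derivation:
Op 1: gossip N2<->N1 -> N2.N0=(alive,v0) N2.N1=(alive,v0) N2.N2=(alive,v0) | N1.N0=(alive,v0) N1.N1=(alive,v0) N1.N2=(alive,v0)
Op 2: gossip N1<->N2 -> N1.N0=(alive,v0) N1.N1=(alive,v0) N1.N2=(alive,v0) | N2.N0=(alive,v0) N2.N1=(alive,v0) N2.N2=(alive,v0)
Op 3: N0 marks N0=alive -> (alive,v1)
Op 4: N1 marks N0=alive -> (alive,v1)
Op 5: N1 marks N1=alive -> (alive,v1)
Op 6: gossip N1<->N0 -> N1.N0=(alive,v1) N1.N1=(alive,v1) N1.N2=(alive,v0) | N0.N0=(alive,v1) N0.N1=(alive,v1) N0.N2=(alive,v0)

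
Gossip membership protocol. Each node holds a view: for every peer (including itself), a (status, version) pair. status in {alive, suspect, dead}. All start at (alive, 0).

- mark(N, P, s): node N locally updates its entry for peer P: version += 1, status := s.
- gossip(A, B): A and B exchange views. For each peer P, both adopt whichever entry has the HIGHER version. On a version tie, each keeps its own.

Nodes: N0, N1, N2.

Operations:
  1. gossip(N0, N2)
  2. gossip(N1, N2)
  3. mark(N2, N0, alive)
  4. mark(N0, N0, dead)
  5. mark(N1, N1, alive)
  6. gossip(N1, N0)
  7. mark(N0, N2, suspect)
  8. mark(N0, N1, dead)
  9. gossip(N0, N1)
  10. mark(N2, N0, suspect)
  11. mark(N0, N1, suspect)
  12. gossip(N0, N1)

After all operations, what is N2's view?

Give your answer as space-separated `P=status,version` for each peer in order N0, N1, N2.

Op 1: gossip N0<->N2 -> N0.N0=(alive,v0) N0.N1=(alive,v0) N0.N2=(alive,v0) | N2.N0=(alive,v0) N2.N1=(alive,v0) N2.N2=(alive,v0)
Op 2: gossip N1<->N2 -> N1.N0=(alive,v0) N1.N1=(alive,v0) N1.N2=(alive,v0) | N2.N0=(alive,v0) N2.N1=(alive,v0) N2.N2=(alive,v0)
Op 3: N2 marks N0=alive -> (alive,v1)
Op 4: N0 marks N0=dead -> (dead,v1)
Op 5: N1 marks N1=alive -> (alive,v1)
Op 6: gossip N1<->N0 -> N1.N0=(dead,v1) N1.N1=(alive,v1) N1.N2=(alive,v0) | N0.N0=(dead,v1) N0.N1=(alive,v1) N0.N2=(alive,v0)
Op 7: N0 marks N2=suspect -> (suspect,v1)
Op 8: N0 marks N1=dead -> (dead,v2)
Op 9: gossip N0<->N1 -> N0.N0=(dead,v1) N0.N1=(dead,v2) N0.N2=(suspect,v1) | N1.N0=(dead,v1) N1.N1=(dead,v2) N1.N2=(suspect,v1)
Op 10: N2 marks N0=suspect -> (suspect,v2)
Op 11: N0 marks N1=suspect -> (suspect,v3)
Op 12: gossip N0<->N1 -> N0.N0=(dead,v1) N0.N1=(suspect,v3) N0.N2=(suspect,v1) | N1.N0=(dead,v1) N1.N1=(suspect,v3) N1.N2=(suspect,v1)

Answer: N0=suspect,2 N1=alive,0 N2=alive,0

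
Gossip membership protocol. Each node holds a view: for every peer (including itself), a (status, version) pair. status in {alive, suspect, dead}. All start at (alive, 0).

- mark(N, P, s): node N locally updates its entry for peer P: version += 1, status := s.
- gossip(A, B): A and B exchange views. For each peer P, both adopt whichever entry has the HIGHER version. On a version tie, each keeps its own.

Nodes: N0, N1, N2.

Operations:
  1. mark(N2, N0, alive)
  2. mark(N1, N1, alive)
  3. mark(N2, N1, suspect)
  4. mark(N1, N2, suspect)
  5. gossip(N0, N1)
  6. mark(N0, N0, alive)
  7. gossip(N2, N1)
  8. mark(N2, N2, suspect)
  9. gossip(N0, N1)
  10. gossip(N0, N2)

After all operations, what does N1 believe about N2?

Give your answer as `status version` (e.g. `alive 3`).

Op 1: N2 marks N0=alive -> (alive,v1)
Op 2: N1 marks N1=alive -> (alive,v1)
Op 3: N2 marks N1=suspect -> (suspect,v1)
Op 4: N1 marks N2=suspect -> (suspect,v1)
Op 5: gossip N0<->N1 -> N0.N0=(alive,v0) N0.N1=(alive,v1) N0.N2=(suspect,v1) | N1.N0=(alive,v0) N1.N1=(alive,v1) N1.N2=(suspect,v1)
Op 6: N0 marks N0=alive -> (alive,v1)
Op 7: gossip N2<->N1 -> N2.N0=(alive,v1) N2.N1=(suspect,v1) N2.N2=(suspect,v1) | N1.N0=(alive,v1) N1.N1=(alive,v1) N1.N2=(suspect,v1)
Op 8: N2 marks N2=suspect -> (suspect,v2)
Op 9: gossip N0<->N1 -> N0.N0=(alive,v1) N0.N1=(alive,v1) N0.N2=(suspect,v1) | N1.N0=(alive,v1) N1.N1=(alive,v1) N1.N2=(suspect,v1)
Op 10: gossip N0<->N2 -> N0.N0=(alive,v1) N0.N1=(alive,v1) N0.N2=(suspect,v2) | N2.N0=(alive,v1) N2.N1=(suspect,v1) N2.N2=(suspect,v2)

Answer: suspect 1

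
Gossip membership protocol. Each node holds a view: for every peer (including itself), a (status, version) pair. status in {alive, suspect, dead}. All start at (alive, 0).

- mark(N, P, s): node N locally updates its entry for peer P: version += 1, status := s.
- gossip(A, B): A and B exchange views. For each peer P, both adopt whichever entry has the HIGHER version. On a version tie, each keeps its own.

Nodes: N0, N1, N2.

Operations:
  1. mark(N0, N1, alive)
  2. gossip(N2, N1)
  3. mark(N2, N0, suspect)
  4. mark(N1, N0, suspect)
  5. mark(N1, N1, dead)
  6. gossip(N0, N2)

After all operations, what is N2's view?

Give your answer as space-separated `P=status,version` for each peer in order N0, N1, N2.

Op 1: N0 marks N1=alive -> (alive,v1)
Op 2: gossip N2<->N1 -> N2.N0=(alive,v0) N2.N1=(alive,v0) N2.N2=(alive,v0) | N1.N0=(alive,v0) N1.N1=(alive,v0) N1.N2=(alive,v0)
Op 3: N2 marks N0=suspect -> (suspect,v1)
Op 4: N1 marks N0=suspect -> (suspect,v1)
Op 5: N1 marks N1=dead -> (dead,v1)
Op 6: gossip N0<->N2 -> N0.N0=(suspect,v1) N0.N1=(alive,v1) N0.N2=(alive,v0) | N2.N0=(suspect,v1) N2.N1=(alive,v1) N2.N2=(alive,v0)

Answer: N0=suspect,1 N1=alive,1 N2=alive,0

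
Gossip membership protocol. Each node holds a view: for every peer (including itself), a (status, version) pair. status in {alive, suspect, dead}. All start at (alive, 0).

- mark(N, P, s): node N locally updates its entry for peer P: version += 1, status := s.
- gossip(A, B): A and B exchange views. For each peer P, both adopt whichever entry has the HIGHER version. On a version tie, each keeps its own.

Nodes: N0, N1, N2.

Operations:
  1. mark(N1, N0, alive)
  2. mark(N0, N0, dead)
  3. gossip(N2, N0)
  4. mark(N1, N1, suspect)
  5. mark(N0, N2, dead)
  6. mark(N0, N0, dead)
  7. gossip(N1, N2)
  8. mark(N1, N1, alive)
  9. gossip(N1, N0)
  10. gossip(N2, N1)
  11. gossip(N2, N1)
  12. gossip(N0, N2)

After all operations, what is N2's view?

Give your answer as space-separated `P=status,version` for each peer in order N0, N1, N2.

Op 1: N1 marks N0=alive -> (alive,v1)
Op 2: N0 marks N0=dead -> (dead,v1)
Op 3: gossip N2<->N0 -> N2.N0=(dead,v1) N2.N1=(alive,v0) N2.N2=(alive,v0) | N0.N0=(dead,v1) N0.N1=(alive,v0) N0.N2=(alive,v0)
Op 4: N1 marks N1=suspect -> (suspect,v1)
Op 5: N0 marks N2=dead -> (dead,v1)
Op 6: N0 marks N0=dead -> (dead,v2)
Op 7: gossip N1<->N2 -> N1.N0=(alive,v1) N1.N1=(suspect,v1) N1.N2=(alive,v0) | N2.N0=(dead,v1) N2.N1=(suspect,v1) N2.N2=(alive,v0)
Op 8: N1 marks N1=alive -> (alive,v2)
Op 9: gossip N1<->N0 -> N1.N0=(dead,v2) N1.N1=(alive,v2) N1.N2=(dead,v1) | N0.N0=(dead,v2) N0.N1=(alive,v2) N0.N2=(dead,v1)
Op 10: gossip N2<->N1 -> N2.N0=(dead,v2) N2.N1=(alive,v2) N2.N2=(dead,v1) | N1.N0=(dead,v2) N1.N1=(alive,v2) N1.N2=(dead,v1)
Op 11: gossip N2<->N1 -> N2.N0=(dead,v2) N2.N1=(alive,v2) N2.N2=(dead,v1) | N1.N0=(dead,v2) N1.N1=(alive,v2) N1.N2=(dead,v1)
Op 12: gossip N0<->N2 -> N0.N0=(dead,v2) N0.N1=(alive,v2) N0.N2=(dead,v1) | N2.N0=(dead,v2) N2.N1=(alive,v2) N2.N2=(dead,v1)

Answer: N0=dead,2 N1=alive,2 N2=dead,1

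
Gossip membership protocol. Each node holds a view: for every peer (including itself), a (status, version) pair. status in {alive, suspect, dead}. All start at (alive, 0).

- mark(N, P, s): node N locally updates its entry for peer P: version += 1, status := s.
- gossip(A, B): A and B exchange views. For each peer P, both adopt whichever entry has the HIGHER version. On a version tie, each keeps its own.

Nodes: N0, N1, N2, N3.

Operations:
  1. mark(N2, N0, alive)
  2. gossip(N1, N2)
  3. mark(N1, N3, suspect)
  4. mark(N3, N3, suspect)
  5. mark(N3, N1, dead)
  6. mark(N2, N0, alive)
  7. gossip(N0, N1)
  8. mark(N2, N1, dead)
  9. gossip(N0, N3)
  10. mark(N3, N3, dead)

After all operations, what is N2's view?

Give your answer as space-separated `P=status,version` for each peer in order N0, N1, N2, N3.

Answer: N0=alive,2 N1=dead,1 N2=alive,0 N3=alive,0

Derivation:
Op 1: N2 marks N0=alive -> (alive,v1)
Op 2: gossip N1<->N2 -> N1.N0=(alive,v1) N1.N1=(alive,v0) N1.N2=(alive,v0) N1.N3=(alive,v0) | N2.N0=(alive,v1) N2.N1=(alive,v0) N2.N2=(alive,v0) N2.N3=(alive,v0)
Op 3: N1 marks N3=suspect -> (suspect,v1)
Op 4: N3 marks N3=suspect -> (suspect,v1)
Op 5: N3 marks N1=dead -> (dead,v1)
Op 6: N2 marks N0=alive -> (alive,v2)
Op 7: gossip N0<->N1 -> N0.N0=(alive,v1) N0.N1=(alive,v0) N0.N2=(alive,v0) N0.N3=(suspect,v1) | N1.N0=(alive,v1) N1.N1=(alive,v0) N1.N2=(alive,v0) N1.N3=(suspect,v1)
Op 8: N2 marks N1=dead -> (dead,v1)
Op 9: gossip N0<->N3 -> N0.N0=(alive,v1) N0.N1=(dead,v1) N0.N2=(alive,v0) N0.N3=(suspect,v1) | N3.N0=(alive,v1) N3.N1=(dead,v1) N3.N2=(alive,v0) N3.N3=(suspect,v1)
Op 10: N3 marks N3=dead -> (dead,v2)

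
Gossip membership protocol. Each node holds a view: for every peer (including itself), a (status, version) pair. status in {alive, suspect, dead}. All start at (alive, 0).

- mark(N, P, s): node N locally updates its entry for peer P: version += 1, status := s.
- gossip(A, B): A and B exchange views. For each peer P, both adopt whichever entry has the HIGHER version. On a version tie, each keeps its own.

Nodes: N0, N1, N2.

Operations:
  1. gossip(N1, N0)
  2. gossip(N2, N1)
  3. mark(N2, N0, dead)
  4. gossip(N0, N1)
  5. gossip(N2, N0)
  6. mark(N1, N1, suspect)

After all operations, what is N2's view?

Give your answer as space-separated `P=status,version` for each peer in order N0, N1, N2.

Answer: N0=dead,1 N1=alive,0 N2=alive,0

Derivation:
Op 1: gossip N1<->N0 -> N1.N0=(alive,v0) N1.N1=(alive,v0) N1.N2=(alive,v0) | N0.N0=(alive,v0) N0.N1=(alive,v0) N0.N2=(alive,v0)
Op 2: gossip N2<->N1 -> N2.N0=(alive,v0) N2.N1=(alive,v0) N2.N2=(alive,v0) | N1.N0=(alive,v0) N1.N1=(alive,v0) N1.N2=(alive,v0)
Op 3: N2 marks N0=dead -> (dead,v1)
Op 4: gossip N0<->N1 -> N0.N0=(alive,v0) N0.N1=(alive,v0) N0.N2=(alive,v0) | N1.N0=(alive,v0) N1.N1=(alive,v0) N1.N2=(alive,v0)
Op 5: gossip N2<->N0 -> N2.N0=(dead,v1) N2.N1=(alive,v0) N2.N2=(alive,v0) | N0.N0=(dead,v1) N0.N1=(alive,v0) N0.N2=(alive,v0)
Op 6: N1 marks N1=suspect -> (suspect,v1)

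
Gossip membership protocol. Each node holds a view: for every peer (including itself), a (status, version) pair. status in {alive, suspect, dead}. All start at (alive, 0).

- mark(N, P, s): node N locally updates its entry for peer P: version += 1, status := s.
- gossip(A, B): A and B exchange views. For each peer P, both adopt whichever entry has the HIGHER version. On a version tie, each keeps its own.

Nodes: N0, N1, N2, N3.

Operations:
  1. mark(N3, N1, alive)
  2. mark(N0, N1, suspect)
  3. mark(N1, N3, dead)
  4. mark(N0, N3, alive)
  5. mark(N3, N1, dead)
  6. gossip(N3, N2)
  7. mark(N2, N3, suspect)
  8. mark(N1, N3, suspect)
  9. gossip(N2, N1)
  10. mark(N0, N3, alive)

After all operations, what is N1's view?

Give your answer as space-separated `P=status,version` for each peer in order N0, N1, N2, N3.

Answer: N0=alive,0 N1=dead,2 N2=alive,0 N3=suspect,2

Derivation:
Op 1: N3 marks N1=alive -> (alive,v1)
Op 2: N0 marks N1=suspect -> (suspect,v1)
Op 3: N1 marks N3=dead -> (dead,v1)
Op 4: N0 marks N3=alive -> (alive,v1)
Op 5: N3 marks N1=dead -> (dead,v2)
Op 6: gossip N3<->N2 -> N3.N0=(alive,v0) N3.N1=(dead,v2) N3.N2=(alive,v0) N3.N3=(alive,v0) | N2.N0=(alive,v0) N2.N1=(dead,v2) N2.N2=(alive,v0) N2.N3=(alive,v0)
Op 7: N2 marks N3=suspect -> (suspect,v1)
Op 8: N1 marks N3=suspect -> (suspect,v2)
Op 9: gossip N2<->N1 -> N2.N0=(alive,v0) N2.N1=(dead,v2) N2.N2=(alive,v0) N2.N3=(suspect,v2) | N1.N0=(alive,v0) N1.N1=(dead,v2) N1.N2=(alive,v0) N1.N3=(suspect,v2)
Op 10: N0 marks N3=alive -> (alive,v2)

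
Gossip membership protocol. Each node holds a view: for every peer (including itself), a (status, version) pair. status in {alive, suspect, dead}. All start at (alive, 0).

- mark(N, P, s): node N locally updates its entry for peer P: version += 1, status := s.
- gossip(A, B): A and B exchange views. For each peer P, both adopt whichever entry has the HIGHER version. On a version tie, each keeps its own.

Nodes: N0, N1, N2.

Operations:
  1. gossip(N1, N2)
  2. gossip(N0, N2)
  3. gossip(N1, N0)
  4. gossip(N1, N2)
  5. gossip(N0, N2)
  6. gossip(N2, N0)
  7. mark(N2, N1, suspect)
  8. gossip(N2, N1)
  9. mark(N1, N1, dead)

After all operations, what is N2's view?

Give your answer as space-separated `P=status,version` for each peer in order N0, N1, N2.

Answer: N0=alive,0 N1=suspect,1 N2=alive,0

Derivation:
Op 1: gossip N1<->N2 -> N1.N0=(alive,v0) N1.N1=(alive,v0) N1.N2=(alive,v0) | N2.N0=(alive,v0) N2.N1=(alive,v0) N2.N2=(alive,v0)
Op 2: gossip N0<->N2 -> N0.N0=(alive,v0) N0.N1=(alive,v0) N0.N2=(alive,v0) | N2.N0=(alive,v0) N2.N1=(alive,v0) N2.N2=(alive,v0)
Op 3: gossip N1<->N0 -> N1.N0=(alive,v0) N1.N1=(alive,v0) N1.N2=(alive,v0) | N0.N0=(alive,v0) N0.N1=(alive,v0) N0.N2=(alive,v0)
Op 4: gossip N1<->N2 -> N1.N0=(alive,v0) N1.N1=(alive,v0) N1.N2=(alive,v0) | N2.N0=(alive,v0) N2.N1=(alive,v0) N2.N2=(alive,v0)
Op 5: gossip N0<->N2 -> N0.N0=(alive,v0) N0.N1=(alive,v0) N0.N2=(alive,v0) | N2.N0=(alive,v0) N2.N1=(alive,v0) N2.N2=(alive,v0)
Op 6: gossip N2<->N0 -> N2.N0=(alive,v0) N2.N1=(alive,v0) N2.N2=(alive,v0) | N0.N0=(alive,v0) N0.N1=(alive,v0) N0.N2=(alive,v0)
Op 7: N2 marks N1=suspect -> (suspect,v1)
Op 8: gossip N2<->N1 -> N2.N0=(alive,v0) N2.N1=(suspect,v1) N2.N2=(alive,v0) | N1.N0=(alive,v0) N1.N1=(suspect,v1) N1.N2=(alive,v0)
Op 9: N1 marks N1=dead -> (dead,v2)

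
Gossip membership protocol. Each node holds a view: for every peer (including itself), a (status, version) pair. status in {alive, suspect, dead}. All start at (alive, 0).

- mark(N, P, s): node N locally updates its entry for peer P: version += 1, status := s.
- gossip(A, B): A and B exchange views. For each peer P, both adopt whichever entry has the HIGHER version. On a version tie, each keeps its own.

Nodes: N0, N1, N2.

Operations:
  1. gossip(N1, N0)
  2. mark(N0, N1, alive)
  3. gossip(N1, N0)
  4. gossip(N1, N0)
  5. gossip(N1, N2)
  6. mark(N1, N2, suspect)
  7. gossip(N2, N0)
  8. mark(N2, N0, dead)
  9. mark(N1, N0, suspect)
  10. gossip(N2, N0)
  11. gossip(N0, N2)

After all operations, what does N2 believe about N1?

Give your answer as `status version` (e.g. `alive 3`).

Op 1: gossip N1<->N0 -> N1.N0=(alive,v0) N1.N1=(alive,v0) N1.N2=(alive,v0) | N0.N0=(alive,v0) N0.N1=(alive,v0) N0.N2=(alive,v0)
Op 2: N0 marks N1=alive -> (alive,v1)
Op 3: gossip N1<->N0 -> N1.N0=(alive,v0) N1.N1=(alive,v1) N1.N2=(alive,v0) | N0.N0=(alive,v0) N0.N1=(alive,v1) N0.N2=(alive,v0)
Op 4: gossip N1<->N0 -> N1.N0=(alive,v0) N1.N1=(alive,v1) N1.N2=(alive,v0) | N0.N0=(alive,v0) N0.N1=(alive,v1) N0.N2=(alive,v0)
Op 5: gossip N1<->N2 -> N1.N0=(alive,v0) N1.N1=(alive,v1) N1.N2=(alive,v0) | N2.N0=(alive,v0) N2.N1=(alive,v1) N2.N2=(alive,v0)
Op 6: N1 marks N2=suspect -> (suspect,v1)
Op 7: gossip N2<->N0 -> N2.N0=(alive,v0) N2.N1=(alive,v1) N2.N2=(alive,v0) | N0.N0=(alive,v0) N0.N1=(alive,v1) N0.N2=(alive,v0)
Op 8: N2 marks N0=dead -> (dead,v1)
Op 9: N1 marks N0=suspect -> (suspect,v1)
Op 10: gossip N2<->N0 -> N2.N0=(dead,v1) N2.N1=(alive,v1) N2.N2=(alive,v0) | N0.N0=(dead,v1) N0.N1=(alive,v1) N0.N2=(alive,v0)
Op 11: gossip N0<->N2 -> N0.N0=(dead,v1) N0.N1=(alive,v1) N0.N2=(alive,v0) | N2.N0=(dead,v1) N2.N1=(alive,v1) N2.N2=(alive,v0)

Answer: alive 1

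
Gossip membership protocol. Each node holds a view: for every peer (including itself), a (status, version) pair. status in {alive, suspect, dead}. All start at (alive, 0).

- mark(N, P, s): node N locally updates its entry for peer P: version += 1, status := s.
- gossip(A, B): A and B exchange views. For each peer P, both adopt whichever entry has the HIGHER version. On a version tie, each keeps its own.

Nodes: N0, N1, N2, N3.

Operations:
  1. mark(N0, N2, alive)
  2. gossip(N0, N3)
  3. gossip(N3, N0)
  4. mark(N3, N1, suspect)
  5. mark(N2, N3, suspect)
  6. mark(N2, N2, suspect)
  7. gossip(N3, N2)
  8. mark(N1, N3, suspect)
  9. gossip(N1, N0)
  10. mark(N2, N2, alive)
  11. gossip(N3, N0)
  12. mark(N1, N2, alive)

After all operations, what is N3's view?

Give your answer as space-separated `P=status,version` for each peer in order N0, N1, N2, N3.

Op 1: N0 marks N2=alive -> (alive,v1)
Op 2: gossip N0<->N3 -> N0.N0=(alive,v0) N0.N1=(alive,v0) N0.N2=(alive,v1) N0.N3=(alive,v0) | N3.N0=(alive,v0) N3.N1=(alive,v0) N3.N2=(alive,v1) N3.N3=(alive,v0)
Op 3: gossip N3<->N0 -> N3.N0=(alive,v0) N3.N1=(alive,v0) N3.N2=(alive,v1) N3.N3=(alive,v0) | N0.N0=(alive,v0) N0.N1=(alive,v0) N0.N2=(alive,v1) N0.N3=(alive,v0)
Op 4: N3 marks N1=suspect -> (suspect,v1)
Op 5: N2 marks N3=suspect -> (suspect,v1)
Op 6: N2 marks N2=suspect -> (suspect,v1)
Op 7: gossip N3<->N2 -> N3.N0=(alive,v0) N3.N1=(suspect,v1) N3.N2=(alive,v1) N3.N3=(suspect,v1) | N2.N0=(alive,v0) N2.N1=(suspect,v1) N2.N2=(suspect,v1) N2.N3=(suspect,v1)
Op 8: N1 marks N3=suspect -> (suspect,v1)
Op 9: gossip N1<->N0 -> N1.N0=(alive,v0) N1.N1=(alive,v0) N1.N2=(alive,v1) N1.N3=(suspect,v1) | N0.N0=(alive,v0) N0.N1=(alive,v0) N0.N2=(alive,v1) N0.N3=(suspect,v1)
Op 10: N2 marks N2=alive -> (alive,v2)
Op 11: gossip N3<->N0 -> N3.N0=(alive,v0) N3.N1=(suspect,v1) N3.N2=(alive,v1) N3.N3=(suspect,v1) | N0.N0=(alive,v0) N0.N1=(suspect,v1) N0.N2=(alive,v1) N0.N3=(suspect,v1)
Op 12: N1 marks N2=alive -> (alive,v2)

Answer: N0=alive,0 N1=suspect,1 N2=alive,1 N3=suspect,1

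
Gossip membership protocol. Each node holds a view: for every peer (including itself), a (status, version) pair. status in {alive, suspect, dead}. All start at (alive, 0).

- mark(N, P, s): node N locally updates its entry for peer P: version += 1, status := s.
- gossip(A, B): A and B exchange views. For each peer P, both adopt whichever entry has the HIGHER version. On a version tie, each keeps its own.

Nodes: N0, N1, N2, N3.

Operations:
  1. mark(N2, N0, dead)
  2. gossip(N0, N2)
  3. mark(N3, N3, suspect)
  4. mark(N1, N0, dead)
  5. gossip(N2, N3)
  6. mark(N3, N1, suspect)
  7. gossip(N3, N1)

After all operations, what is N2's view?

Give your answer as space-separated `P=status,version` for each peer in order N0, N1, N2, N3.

Op 1: N2 marks N0=dead -> (dead,v1)
Op 2: gossip N0<->N2 -> N0.N0=(dead,v1) N0.N1=(alive,v0) N0.N2=(alive,v0) N0.N3=(alive,v0) | N2.N0=(dead,v1) N2.N1=(alive,v0) N2.N2=(alive,v0) N2.N3=(alive,v0)
Op 3: N3 marks N3=suspect -> (suspect,v1)
Op 4: N1 marks N0=dead -> (dead,v1)
Op 5: gossip N2<->N3 -> N2.N0=(dead,v1) N2.N1=(alive,v0) N2.N2=(alive,v0) N2.N3=(suspect,v1) | N3.N0=(dead,v1) N3.N1=(alive,v0) N3.N2=(alive,v0) N3.N3=(suspect,v1)
Op 6: N3 marks N1=suspect -> (suspect,v1)
Op 7: gossip N3<->N1 -> N3.N0=(dead,v1) N3.N1=(suspect,v1) N3.N2=(alive,v0) N3.N3=(suspect,v1) | N1.N0=(dead,v1) N1.N1=(suspect,v1) N1.N2=(alive,v0) N1.N3=(suspect,v1)

Answer: N0=dead,1 N1=alive,0 N2=alive,0 N3=suspect,1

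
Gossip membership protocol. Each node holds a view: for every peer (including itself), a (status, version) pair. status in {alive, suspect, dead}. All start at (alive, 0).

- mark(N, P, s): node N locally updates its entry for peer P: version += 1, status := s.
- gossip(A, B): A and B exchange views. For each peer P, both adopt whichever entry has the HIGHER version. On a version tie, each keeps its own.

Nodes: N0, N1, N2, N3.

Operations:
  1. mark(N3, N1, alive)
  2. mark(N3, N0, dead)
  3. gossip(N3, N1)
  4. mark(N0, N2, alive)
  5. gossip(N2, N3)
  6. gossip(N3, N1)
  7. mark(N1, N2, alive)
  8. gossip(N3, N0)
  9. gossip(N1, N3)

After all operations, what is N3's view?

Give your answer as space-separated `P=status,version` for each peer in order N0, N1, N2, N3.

Op 1: N3 marks N1=alive -> (alive,v1)
Op 2: N3 marks N0=dead -> (dead,v1)
Op 3: gossip N3<->N1 -> N3.N0=(dead,v1) N3.N1=(alive,v1) N3.N2=(alive,v0) N3.N3=(alive,v0) | N1.N0=(dead,v1) N1.N1=(alive,v1) N1.N2=(alive,v0) N1.N3=(alive,v0)
Op 4: N0 marks N2=alive -> (alive,v1)
Op 5: gossip N2<->N3 -> N2.N0=(dead,v1) N2.N1=(alive,v1) N2.N2=(alive,v0) N2.N3=(alive,v0) | N3.N0=(dead,v1) N3.N1=(alive,v1) N3.N2=(alive,v0) N3.N3=(alive,v0)
Op 6: gossip N3<->N1 -> N3.N0=(dead,v1) N3.N1=(alive,v1) N3.N2=(alive,v0) N3.N3=(alive,v0) | N1.N0=(dead,v1) N1.N1=(alive,v1) N1.N2=(alive,v0) N1.N3=(alive,v0)
Op 7: N1 marks N2=alive -> (alive,v1)
Op 8: gossip N3<->N0 -> N3.N0=(dead,v1) N3.N1=(alive,v1) N3.N2=(alive,v1) N3.N3=(alive,v0) | N0.N0=(dead,v1) N0.N1=(alive,v1) N0.N2=(alive,v1) N0.N3=(alive,v0)
Op 9: gossip N1<->N3 -> N1.N0=(dead,v1) N1.N1=(alive,v1) N1.N2=(alive,v1) N1.N3=(alive,v0) | N3.N0=(dead,v1) N3.N1=(alive,v1) N3.N2=(alive,v1) N3.N3=(alive,v0)

Answer: N0=dead,1 N1=alive,1 N2=alive,1 N3=alive,0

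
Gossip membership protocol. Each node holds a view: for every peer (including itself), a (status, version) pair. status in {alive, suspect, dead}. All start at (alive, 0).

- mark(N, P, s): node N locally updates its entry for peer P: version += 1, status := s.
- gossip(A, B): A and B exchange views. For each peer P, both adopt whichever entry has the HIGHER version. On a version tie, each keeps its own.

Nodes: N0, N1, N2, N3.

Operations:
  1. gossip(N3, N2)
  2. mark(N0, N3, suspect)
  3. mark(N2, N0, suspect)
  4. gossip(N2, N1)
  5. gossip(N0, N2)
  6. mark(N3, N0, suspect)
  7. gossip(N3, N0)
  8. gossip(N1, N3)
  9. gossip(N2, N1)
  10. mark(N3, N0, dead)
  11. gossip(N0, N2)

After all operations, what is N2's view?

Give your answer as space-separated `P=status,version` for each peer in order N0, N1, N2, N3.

Answer: N0=suspect,1 N1=alive,0 N2=alive,0 N3=suspect,1

Derivation:
Op 1: gossip N3<->N2 -> N3.N0=(alive,v0) N3.N1=(alive,v0) N3.N2=(alive,v0) N3.N3=(alive,v0) | N2.N0=(alive,v0) N2.N1=(alive,v0) N2.N2=(alive,v0) N2.N3=(alive,v0)
Op 2: N0 marks N3=suspect -> (suspect,v1)
Op 3: N2 marks N0=suspect -> (suspect,v1)
Op 4: gossip N2<->N1 -> N2.N0=(suspect,v1) N2.N1=(alive,v0) N2.N2=(alive,v0) N2.N3=(alive,v0) | N1.N0=(suspect,v1) N1.N1=(alive,v0) N1.N2=(alive,v0) N1.N3=(alive,v0)
Op 5: gossip N0<->N2 -> N0.N0=(suspect,v1) N0.N1=(alive,v0) N0.N2=(alive,v0) N0.N3=(suspect,v1) | N2.N0=(suspect,v1) N2.N1=(alive,v0) N2.N2=(alive,v0) N2.N3=(suspect,v1)
Op 6: N3 marks N0=suspect -> (suspect,v1)
Op 7: gossip N3<->N0 -> N3.N0=(suspect,v1) N3.N1=(alive,v0) N3.N2=(alive,v0) N3.N3=(suspect,v1) | N0.N0=(suspect,v1) N0.N1=(alive,v0) N0.N2=(alive,v0) N0.N3=(suspect,v1)
Op 8: gossip N1<->N3 -> N1.N0=(suspect,v1) N1.N1=(alive,v0) N1.N2=(alive,v0) N1.N3=(suspect,v1) | N3.N0=(suspect,v1) N3.N1=(alive,v0) N3.N2=(alive,v0) N3.N3=(suspect,v1)
Op 9: gossip N2<->N1 -> N2.N0=(suspect,v1) N2.N1=(alive,v0) N2.N2=(alive,v0) N2.N3=(suspect,v1) | N1.N0=(suspect,v1) N1.N1=(alive,v0) N1.N2=(alive,v0) N1.N3=(suspect,v1)
Op 10: N3 marks N0=dead -> (dead,v2)
Op 11: gossip N0<->N2 -> N0.N0=(suspect,v1) N0.N1=(alive,v0) N0.N2=(alive,v0) N0.N3=(suspect,v1) | N2.N0=(suspect,v1) N2.N1=(alive,v0) N2.N2=(alive,v0) N2.N3=(suspect,v1)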